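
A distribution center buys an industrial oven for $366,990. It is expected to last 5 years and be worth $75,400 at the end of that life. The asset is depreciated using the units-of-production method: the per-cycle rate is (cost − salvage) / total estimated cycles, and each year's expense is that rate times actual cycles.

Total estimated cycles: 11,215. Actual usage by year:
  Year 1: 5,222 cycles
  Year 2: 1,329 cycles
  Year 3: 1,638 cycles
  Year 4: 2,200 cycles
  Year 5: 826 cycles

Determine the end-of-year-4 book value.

$96,876

Depreciable base = $366,990 − $75,400 = $291,590.
Rate = $291,590 / 11,215 cycles = $26 per cycle.
Year 1: 5,222 × $26 = $135,772. Book value $231,218.
Year 2: 1,329 × $26 = $34,554. Book value $196,664.
Year 3: 1,638 × $26 = $42,588. Book value $154,076.
Year 4: 2,200 × $26 = $57,200. Book value $96,876.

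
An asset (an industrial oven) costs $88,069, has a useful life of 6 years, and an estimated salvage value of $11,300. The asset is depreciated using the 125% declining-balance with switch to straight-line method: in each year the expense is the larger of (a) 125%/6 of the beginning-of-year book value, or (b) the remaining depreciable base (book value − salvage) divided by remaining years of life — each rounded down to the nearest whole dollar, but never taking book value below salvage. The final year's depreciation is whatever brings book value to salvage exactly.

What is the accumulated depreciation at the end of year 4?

Depreciable base = $88,069 − $11,300 = $76,769.
Year 1: DB = ⌊$88,069 × 125%/6⌋ = $18,347; SL = ⌊$76,769/6⌋ = $12,794 → take DB $18,347. Book value $69,722.
Year 2: DB = ⌊$69,722 × 125%/6⌋ = $14,525; SL = ⌊$58,422/5⌋ = $11,684 → take DB $14,525. Book value $55,197.
Year 3: DB = ⌊$55,197 × 125%/6⌋ = $11,499; SL = ⌊$43,897/4⌋ = $10,974 → take DB $11,499. Book value $43,698.
Year 4: DB = ⌊$43,698 × 125%/6⌋ = $9,103; SL = ⌊$32,398/3⌋ = $10,799 → take SL $10,799. Book value $32,899.
Accumulated through year 4 = $88,069 − $32,899 = $55,170.

$55,170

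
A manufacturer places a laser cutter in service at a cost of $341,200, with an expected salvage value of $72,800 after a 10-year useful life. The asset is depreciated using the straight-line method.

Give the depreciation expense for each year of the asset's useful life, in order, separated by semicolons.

Depreciable base = $341,200 − $72,800 = $268,400.
Annual expense = $268,400 / 10 = $26,840.
End of year 1: book value $314,360.
End of year 2: book value $287,520.
End of year 3: book value $260,680.
End of year 4: book value $233,840.
End of year 5: book value $207,000.
End of year 6: book value $180,160.
End of year 7: book value $153,320.
End of year 8: book value $126,480.
End of year 9: book value $99,640.
End of year 10: book value $72,800.

$26,840; $26,840; $26,840; $26,840; $26,840; $26,840; $26,840; $26,840; $26,840; $26,840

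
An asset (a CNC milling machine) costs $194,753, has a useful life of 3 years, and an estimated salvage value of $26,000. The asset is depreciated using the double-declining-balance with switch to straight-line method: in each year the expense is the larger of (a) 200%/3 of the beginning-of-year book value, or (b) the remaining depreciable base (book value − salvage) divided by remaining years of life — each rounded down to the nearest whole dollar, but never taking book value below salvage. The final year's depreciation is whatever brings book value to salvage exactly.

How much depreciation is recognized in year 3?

Depreciable base = $194,753 − $26,000 = $168,753.
Year 1: DB = ⌊$194,753 × 200%/3⌋ = $129,835; SL = ⌊$168,753/3⌋ = $56,251 → take DB $129,835. Book value $64,918.
Year 2: DB = ⌊$64,918 × 200%/3⌋ = $43,278; SL = ⌊$38,918/2⌋ = $19,459 → take DB $43,278, capped at $38,918. Book value $26,000.
Year 3 (final): $26,000 − $26,000 = $0. Book value $26,000.

$0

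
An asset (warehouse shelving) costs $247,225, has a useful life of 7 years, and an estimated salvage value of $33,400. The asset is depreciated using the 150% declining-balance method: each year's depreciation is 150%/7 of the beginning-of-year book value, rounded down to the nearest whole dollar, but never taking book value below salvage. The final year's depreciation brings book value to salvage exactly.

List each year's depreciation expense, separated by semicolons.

$52,976; $41,624; $32,705; $25,697; $20,190; $15,864; $24,769

Depreciable base = $247,225 − $33,400 = $213,825.
Year 1: ⌊$247,225 × 150%/7⌋ = $52,976. Book value $194,249.
Year 2: ⌊$194,249 × 150%/7⌋ = $41,624. Book value $152,625.
Year 3: ⌊$152,625 × 150%/7⌋ = $32,705. Book value $119,920.
Year 4: ⌊$119,920 × 150%/7⌋ = $25,697. Book value $94,223.
Year 5: ⌊$94,223 × 150%/7⌋ = $20,190. Book value $74,033.
Year 6: ⌊$74,033 × 150%/7⌋ = $15,864. Book value $58,169.
Year 7 (final): $58,169 − $33,400 = $24,769. Book value $33,400.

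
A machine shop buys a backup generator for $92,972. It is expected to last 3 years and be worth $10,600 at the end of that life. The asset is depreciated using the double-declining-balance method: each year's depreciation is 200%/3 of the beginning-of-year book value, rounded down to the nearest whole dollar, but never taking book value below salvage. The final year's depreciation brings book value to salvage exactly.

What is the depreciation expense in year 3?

$0

Depreciable base = $92,972 − $10,600 = $82,372.
Year 1: ⌊$92,972 × 200%/3⌋ = $61,981. Book value $30,991.
Year 2: ⌊$30,991 × 200%/3⌋ = $20,660, capped at $20,391. Book value $10,600.
Year 3 (final): $10,600 − $10,600 = $0. Book value $10,600.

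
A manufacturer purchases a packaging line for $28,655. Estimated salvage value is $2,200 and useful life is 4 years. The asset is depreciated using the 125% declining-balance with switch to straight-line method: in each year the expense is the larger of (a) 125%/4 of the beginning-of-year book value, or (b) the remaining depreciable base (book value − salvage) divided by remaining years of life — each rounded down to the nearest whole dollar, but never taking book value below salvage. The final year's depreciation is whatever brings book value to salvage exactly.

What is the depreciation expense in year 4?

$5,673

Depreciable base = $28,655 − $2,200 = $26,455.
Year 1: DB = ⌊$28,655 × 125%/4⌋ = $8,954; SL = ⌊$26,455/4⌋ = $6,613 → take DB $8,954. Book value $19,701.
Year 2: DB = ⌊$19,701 × 125%/4⌋ = $6,156; SL = ⌊$17,501/3⌋ = $5,833 → take DB $6,156. Book value $13,545.
Year 3: DB = ⌊$13,545 × 125%/4⌋ = $4,232; SL = ⌊$11,345/2⌋ = $5,672 → take SL $5,672. Book value $7,873.
Year 4 (final): $7,873 − $2,200 = $5,673. Book value $2,200.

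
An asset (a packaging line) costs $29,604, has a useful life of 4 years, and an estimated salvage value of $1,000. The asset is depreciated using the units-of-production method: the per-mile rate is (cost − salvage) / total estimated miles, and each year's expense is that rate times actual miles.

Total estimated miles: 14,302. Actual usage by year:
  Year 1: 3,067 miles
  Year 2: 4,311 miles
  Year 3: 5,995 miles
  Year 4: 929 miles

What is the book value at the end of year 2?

Depreciable base = $29,604 − $1,000 = $28,604.
Rate = $28,604 / 14,302 miles = $2 per mile.
Year 1: 3,067 × $2 = $6,134. Book value $23,470.
Year 2: 4,311 × $2 = $8,622. Book value $14,848.

$14,848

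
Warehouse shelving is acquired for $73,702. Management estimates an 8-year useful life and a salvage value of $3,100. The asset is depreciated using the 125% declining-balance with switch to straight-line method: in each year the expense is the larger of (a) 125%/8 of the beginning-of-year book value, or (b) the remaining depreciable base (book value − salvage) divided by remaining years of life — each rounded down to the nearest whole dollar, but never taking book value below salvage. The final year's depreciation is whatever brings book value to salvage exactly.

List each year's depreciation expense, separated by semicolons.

Depreciable base = $73,702 − $3,100 = $70,602.
Year 1: DB = ⌊$73,702 × 125%/8⌋ = $11,515; SL = ⌊$70,602/8⌋ = $8,825 → take DB $11,515. Book value $62,187.
Year 2: DB = ⌊$62,187 × 125%/8⌋ = $9,716; SL = ⌊$59,087/7⌋ = $8,441 → take DB $9,716. Book value $52,471.
Year 3: DB = ⌊$52,471 × 125%/8⌋ = $8,198; SL = ⌊$49,371/6⌋ = $8,228 → take SL $8,228. Book value $44,243.
Year 4: DB = ⌊$44,243 × 125%/8⌋ = $6,912; SL = ⌊$41,143/5⌋ = $8,228 → take SL $8,228. Book value $36,015.
Year 5: DB = ⌊$36,015 × 125%/8⌋ = $5,627; SL = ⌊$32,915/4⌋ = $8,228 → take SL $8,228. Book value $27,787.
Year 6: DB = ⌊$27,787 × 125%/8⌋ = $4,341; SL = ⌊$24,687/3⌋ = $8,229 → take SL $8,229. Book value $19,558.
Year 7: DB = ⌊$19,558 × 125%/8⌋ = $3,055; SL = ⌊$16,458/2⌋ = $8,229 → take SL $8,229. Book value $11,329.
Year 8 (final): $11,329 − $3,100 = $8,229. Book value $3,100.

$11,515; $9,716; $8,228; $8,228; $8,228; $8,229; $8,229; $8,229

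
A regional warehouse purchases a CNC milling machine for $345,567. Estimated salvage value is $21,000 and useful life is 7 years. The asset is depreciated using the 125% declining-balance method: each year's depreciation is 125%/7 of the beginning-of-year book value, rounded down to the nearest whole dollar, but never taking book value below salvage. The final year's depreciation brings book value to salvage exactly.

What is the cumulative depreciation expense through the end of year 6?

$239,408

Depreciable base = $345,567 − $21,000 = $324,567.
Year 1: ⌊$345,567 × 125%/7⌋ = $61,708. Book value $283,859.
Year 2: ⌊$283,859 × 125%/7⌋ = $50,689. Book value $233,170.
Year 3: ⌊$233,170 × 125%/7⌋ = $41,637. Book value $191,533.
Year 4: ⌊$191,533 × 125%/7⌋ = $34,202. Book value $157,331.
Year 5: ⌊$157,331 × 125%/7⌋ = $28,094. Book value $129,237.
Year 6: ⌊$129,237 × 125%/7⌋ = $23,078. Book value $106,159.
Accumulated through year 6 = $345,567 − $106,159 = $239,408.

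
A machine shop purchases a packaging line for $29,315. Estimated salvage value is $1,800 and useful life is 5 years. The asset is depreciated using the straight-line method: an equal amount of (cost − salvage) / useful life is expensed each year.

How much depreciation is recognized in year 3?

Depreciable base = $29,315 − $1,800 = $27,515.
Annual expense = $27,515 / 5 = $5,503.

$5,503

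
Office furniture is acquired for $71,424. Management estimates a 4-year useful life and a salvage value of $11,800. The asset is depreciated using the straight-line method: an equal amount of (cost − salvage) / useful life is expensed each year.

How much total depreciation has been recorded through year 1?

$14,906

Depreciable base = $71,424 − $11,800 = $59,624.
Annual expense = $59,624 / 4 = $14,906.
End of year 1: book value $56,518.
Accumulated through year 1 = $71,424 − $56,518 = $14,906.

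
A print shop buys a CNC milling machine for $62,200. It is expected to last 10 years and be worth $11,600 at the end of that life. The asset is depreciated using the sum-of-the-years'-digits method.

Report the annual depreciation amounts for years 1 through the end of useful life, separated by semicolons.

Depreciable base = $62,200 − $11,600 = $50,600.
Sum of the years' digits = 10+9+8+7+6+5+4+3+2+1 = 55.
Year 1: $50,600 × 10/55 = $9,200. Book value $53,000.
Year 2: $50,600 × 9/55 = $8,280. Book value $44,720.
Year 3: $50,600 × 8/55 = $7,360. Book value $37,360.
Year 4: $50,600 × 7/55 = $6,440. Book value $30,920.
Year 5: $50,600 × 6/55 = $5,520. Book value $25,400.
Year 6: $50,600 × 5/55 = $4,600. Book value $20,800.
Year 7: $50,600 × 4/55 = $3,680. Book value $17,120.
Year 8: $50,600 × 3/55 = $2,760. Book value $14,360.
Year 9: $50,600 × 2/55 = $1,840. Book value $12,520.
Year 10: $50,600 × 1/55 = $920. Book value $11,600.

$9,200; $8,280; $7,360; $6,440; $5,520; $4,600; $3,680; $2,760; $1,840; $920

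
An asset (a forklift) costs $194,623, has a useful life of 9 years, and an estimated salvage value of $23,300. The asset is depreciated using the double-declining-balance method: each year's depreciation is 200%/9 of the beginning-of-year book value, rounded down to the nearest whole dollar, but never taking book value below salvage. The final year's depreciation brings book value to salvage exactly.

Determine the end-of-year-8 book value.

$26,066

Depreciable base = $194,623 − $23,300 = $171,323.
Year 1: ⌊$194,623 × 200%/9⌋ = $43,249. Book value $151,374.
Year 2: ⌊$151,374 × 200%/9⌋ = $33,638. Book value $117,736.
Year 3: ⌊$117,736 × 200%/9⌋ = $26,163. Book value $91,573.
Year 4: ⌊$91,573 × 200%/9⌋ = $20,349. Book value $71,224.
Year 5: ⌊$71,224 × 200%/9⌋ = $15,827. Book value $55,397.
Year 6: ⌊$55,397 × 200%/9⌋ = $12,310. Book value $43,087.
Year 7: ⌊$43,087 × 200%/9⌋ = $9,574. Book value $33,513.
Year 8: ⌊$33,513 × 200%/9⌋ = $7,447. Book value $26,066.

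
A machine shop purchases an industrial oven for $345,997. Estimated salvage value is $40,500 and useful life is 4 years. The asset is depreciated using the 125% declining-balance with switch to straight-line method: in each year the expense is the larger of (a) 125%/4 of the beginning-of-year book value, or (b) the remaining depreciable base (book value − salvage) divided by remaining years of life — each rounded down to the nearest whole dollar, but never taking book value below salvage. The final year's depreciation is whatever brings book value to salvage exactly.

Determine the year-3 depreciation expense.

$61,519

Depreciable base = $345,997 − $40,500 = $305,497.
Year 1: DB = ⌊$345,997 × 125%/4⌋ = $108,124; SL = ⌊$305,497/4⌋ = $76,374 → take DB $108,124. Book value $237,873.
Year 2: DB = ⌊$237,873 × 125%/4⌋ = $74,335; SL = ⌊$197,373/3⌋ = $65,791 → take DB $74,335. Book value $163,538.
Year 3: DB = ⌊$163,538 × 125%/4⌋ = $51,105; SL = ⌊$123,038/2⌋ = $61,519 → take SL $61,519. Book value $102,019.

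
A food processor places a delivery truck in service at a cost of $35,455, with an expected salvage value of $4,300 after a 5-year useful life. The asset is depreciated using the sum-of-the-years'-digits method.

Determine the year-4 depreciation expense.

$4,154

Depreciable base = $35,455 − $4,300 = $31,155.
Sum of the years' digits = 5+4+3+2+1 = 15.
Year 1: $31,155 × 5/15 = $10,385. Book value $25,070.
Year 2: $31,155 × 4/15 = $8,308. Book value $16,762.
Year 3: $31,155 × 3/15 = $6,231. Book value $10,531.
Year 4: $31,155 × 2/15 = $4,154. Book value $6,377.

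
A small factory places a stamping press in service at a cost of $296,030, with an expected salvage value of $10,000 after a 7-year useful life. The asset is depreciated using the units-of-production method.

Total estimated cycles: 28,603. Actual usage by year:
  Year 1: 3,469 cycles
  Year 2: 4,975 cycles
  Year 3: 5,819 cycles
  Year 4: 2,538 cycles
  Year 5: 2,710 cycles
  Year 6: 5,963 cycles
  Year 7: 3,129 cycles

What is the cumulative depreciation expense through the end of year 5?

$195,110

Depreciable base = $296,030 − $10,000 = $286,030.
Rate = $286,030 / 28,603 cycles = $10 per cycle.
Year 1: 3,469 × $10 = $34,690. Book value $261,340.
Year 2: 4,975 × $10 = $49,750. Book value $211,590.
Year 3: 5,819 × $10 = $58,190. Book value $153,400.
Year 4: 2,538 × $10 = $25,380. Book value $128,020.
Year 5: 2,710 × $10 = $27,100. Book value $100,920.
Accumulated through year 5 = $296,030 − $100,920 = $195,110.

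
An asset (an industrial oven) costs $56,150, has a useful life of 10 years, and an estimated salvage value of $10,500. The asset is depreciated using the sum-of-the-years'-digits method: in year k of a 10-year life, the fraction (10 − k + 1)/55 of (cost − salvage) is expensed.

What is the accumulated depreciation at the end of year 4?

Depreciable base = $56,150 − $10,500 = $45,650.
Sum of the years' digits = 10+9+8+7+6+5+4+3+2+1 = 55.
Year 1: $45,650 × 10/55 = $8,300. Book value $47,850.
Year 2: $45,650 × 9/55 = $7,470. Book value $40,380.
Year 3: $45,650 × 8/55 = $6,640. Book value $33,740.
Year 4: $45,650 × 7/55 = $5,810. Book value $27,930.
Accumulated through year 4 = $56,150 − $27,930 = $28,220.

$28,220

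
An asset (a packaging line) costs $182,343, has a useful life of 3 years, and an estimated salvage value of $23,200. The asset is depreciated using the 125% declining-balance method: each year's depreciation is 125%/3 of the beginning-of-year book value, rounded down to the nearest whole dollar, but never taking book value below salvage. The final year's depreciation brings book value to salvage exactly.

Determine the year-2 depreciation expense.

$44,319

Depreciable base = $182,343 − $23,200 = $159,143.
Year 1: ⌊$182,343 × 125%/3⌋ = $75,976. Book value $106,367.
Year 2: ⌊$106,367 × 125%/3⌋ = $44,319. Book value $62,048.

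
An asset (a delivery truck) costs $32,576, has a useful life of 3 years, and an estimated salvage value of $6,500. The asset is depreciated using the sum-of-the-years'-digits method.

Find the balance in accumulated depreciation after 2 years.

$21,730

Depreciable base = $32,576 − $6,500 = $26,076.
Sum of the years' digits = 3+2+1 = 6.
Year 1: $26,076 × 3/6 = $13,038. Book value $19,538.
Year 2: $26,076 × 2/6 = $8,692. Book value $10,846.
Accumulated through year 2 = $32,576 − $10,846 = $21,730.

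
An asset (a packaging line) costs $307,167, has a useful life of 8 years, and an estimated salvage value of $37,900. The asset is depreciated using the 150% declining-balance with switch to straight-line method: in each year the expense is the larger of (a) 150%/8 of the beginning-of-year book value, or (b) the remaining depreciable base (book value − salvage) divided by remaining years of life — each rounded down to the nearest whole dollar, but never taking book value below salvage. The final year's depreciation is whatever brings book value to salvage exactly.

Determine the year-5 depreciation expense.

Depreciable base = $307,167 − $37,900 = $269,267.
Year 1: DB = ⌊$307,167 × 150%/8⌋ = $57,593; SL = ⌊$269,267/8⌋ = $33,658 → take DB $57,593. Book value $249,574.
Year 2: DB = ⌊$249,574 × 150%/8⌋ = $46,795; SL = ⌊$211,674/7⌋ = $30,239 → take DB $46,795. Book value $202,779.
Year 3: DB = ⌊$202,779 × 150%/8⌋ = $38,021; SL = ⌊$164,879/6⌋ = $27,479 → take DB $38,021. Book value $164,758.
Year 4: DB = ⌊$164,758 × 150%/8⌋ = $30,892; SL = ⌊$126,858/5⌋ = $25,371 → take DB $30,892. Book value $133,866.
Year 5: DB = ⌊$133,866 × 150%/8⌋ = $25,099; SL = ⌊$95,966/4⌋ = $23,991 → take DB $25,099. Book value $108,767.

$25,099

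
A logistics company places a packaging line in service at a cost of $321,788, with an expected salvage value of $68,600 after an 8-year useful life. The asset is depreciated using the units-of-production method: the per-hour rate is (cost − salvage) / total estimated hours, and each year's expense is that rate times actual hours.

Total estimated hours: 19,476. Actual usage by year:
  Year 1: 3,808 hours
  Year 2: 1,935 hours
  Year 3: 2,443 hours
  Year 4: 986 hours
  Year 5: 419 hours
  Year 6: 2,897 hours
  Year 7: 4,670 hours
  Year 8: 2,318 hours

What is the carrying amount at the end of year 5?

$197,105

Depreciable base = $321,788 − $68,600 = $253,188.
Rate = $253,188 / 19,476 hours = $13 per hour.
Year 1: 3,808 × $13 = $49,504. Book value $272,284.
Year 2: 1,935 × $13 = $25,155. Book value $247,129.
Year 3: 2,443 × $13 = $31,759. Book value $215,370.
Year 4: 986 × $13 = $12,818. Book value $202,552.
Year 5: 419 × $13 = $5,447. Book value $197,105.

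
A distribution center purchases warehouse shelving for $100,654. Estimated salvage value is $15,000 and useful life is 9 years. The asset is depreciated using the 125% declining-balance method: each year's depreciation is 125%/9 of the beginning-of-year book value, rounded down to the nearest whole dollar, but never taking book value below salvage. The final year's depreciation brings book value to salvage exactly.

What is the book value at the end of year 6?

Depreciable base = $100,654 − $15,000 = $85,654.
Year 1: ⌊$100,654 × 125%/9⌋ = $13,979. Book value $86,675.
Year 2: ⌊$86,675 × 125%/9⌋ = $12,038. Book value $74,637.
Year 3: ⌊$74,637 × 125%/9⌋ = $10,366. Book value $64,271.
Year 4: ⌊$64,271 × 125%/9⌋ = $8,926. Book value $55,345.
Year 5: ⌊$55,345 × 125%/9⌋ = $7,686. Book value $47,659.
Year 6: ⌊$47,659 × 125%/9⌋ = $6,619. Book value $41,040.

$41,040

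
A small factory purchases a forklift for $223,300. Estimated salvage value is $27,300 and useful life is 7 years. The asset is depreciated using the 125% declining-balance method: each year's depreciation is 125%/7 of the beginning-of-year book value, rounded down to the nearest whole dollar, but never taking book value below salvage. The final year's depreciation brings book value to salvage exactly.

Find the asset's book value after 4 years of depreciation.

Depreciable base = $223,300 − $27,300 = $196,000.
Year 1: ⌊$223,300 × 125%/7⌋ = $39,875. Book value $183,425.
Year 2: ⌊$183,425 × 125%/7⌋ = $32,754. Book value $150,671.
Year 3: ⌊$150,671 × 125%/7⌋ = $26,905. Book value $123,766.
Year 4: ⌊$123,766 × 125%/7⌋ = $22,101. Book value $101,665.

$101,665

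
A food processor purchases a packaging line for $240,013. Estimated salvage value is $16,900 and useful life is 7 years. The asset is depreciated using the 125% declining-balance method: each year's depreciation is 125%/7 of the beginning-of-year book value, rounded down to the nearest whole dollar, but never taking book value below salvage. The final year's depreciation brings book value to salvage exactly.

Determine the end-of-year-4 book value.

$109,274

Depreciable base = $240,013 − $16,900 = $223,113.
Year 1: ⌊$240,013 × 125%/7⌋ = $42,859. Book value $197,154.
Year 2: ⌊$197,154 × 125%/7⌋ = $35,206. Book value $161,948.
Year 3: ⌊$161,948 × 125%/7⌋ = $28,919. Book value $133,029.
Year 4: ⌊$133,029 × 125%/7⌋ = $23,755. Book value $109,274.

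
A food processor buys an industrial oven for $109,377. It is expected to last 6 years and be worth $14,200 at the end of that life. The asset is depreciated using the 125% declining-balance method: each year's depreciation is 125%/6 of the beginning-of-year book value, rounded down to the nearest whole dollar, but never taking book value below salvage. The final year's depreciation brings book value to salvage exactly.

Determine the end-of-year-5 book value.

Depreciable base = $109,377 − $14,200 = $95,177.
Year 1: ⌊$109,377 × 125%/6⌋ = $22,786. Book value $86,591.
Year 2: ⌊$86,591 × 125%/6⌋ = $18,039. Book value $68,552.
Year 3: ⌊$68,552 × 125%/6⌋ = $14,281. Book value $54,271.
Year 4: ⌊$54,271 × 125%/6⌋ = $11,306. Book value $42,965.
Year 5: ⌊$42,965 × 125%/6⌋ = $8,951. Book value $34,014.

$34,014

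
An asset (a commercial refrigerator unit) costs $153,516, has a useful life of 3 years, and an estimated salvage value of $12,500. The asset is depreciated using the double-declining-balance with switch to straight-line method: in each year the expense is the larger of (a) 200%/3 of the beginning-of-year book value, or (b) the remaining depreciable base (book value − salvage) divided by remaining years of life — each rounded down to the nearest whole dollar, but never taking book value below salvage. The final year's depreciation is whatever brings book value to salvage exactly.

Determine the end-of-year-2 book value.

$17,058

Depreciable base = $153,516 − $12,500 = $141,016.
Year 1: DB = ⌊$153,516 × 200%/3⌋ = $102,344; SL = ⌊$141,016/3⌋ = $47,005 → take DB $102,344. Book value $51,172.
Year 2: DB = ⌊$51,172 × 200%/3⌋ = $34,114; SL = ⌊$38,672/2⌋ = $19,336 → take DB $34,114. Book value $17,058.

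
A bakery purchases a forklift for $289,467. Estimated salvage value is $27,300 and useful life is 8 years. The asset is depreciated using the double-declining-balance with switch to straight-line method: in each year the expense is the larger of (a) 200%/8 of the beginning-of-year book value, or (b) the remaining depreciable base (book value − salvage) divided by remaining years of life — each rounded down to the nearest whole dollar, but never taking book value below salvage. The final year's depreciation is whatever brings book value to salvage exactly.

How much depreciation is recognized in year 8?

$11,340

Depreciable base = $289,467 − $27,300 = $262,167.
Year 1: DB = ⌊$289,467 × 200%/8⌋ = $72,366; SL = ⌊$262,167/8⌋ = $32,770 → take DB $72,366. Book value $217,101.
Year 2: DB = ⌊$217,101 × 200%/8⌋ = $54,275; SL = ⌊$189,801/7⌋ = $27,114 → take DB $54,275. Book value $162,826.
Year 3: DB = ⌊$162,826 × 200%/8⌋ = $40,706; SL = ⌊$135,526/6⌋ = $22,587 → take DB $40,706. Book value $122,120.
Year 4: DB = ⌊$122,120 × 200%/8⌋ = $30,530; SL = ⌊$94,820/5⌋ = $18,964 → take DB $30,530. Book value $91,590.
Year 5: DB = ⌊$91,590 × 200%/8⌋ = $22,897; SL = ⌊$64,290/4⌋ = $16,072 → take DB $22,897. Book value $68,693.
Year 6: DB = ⌊$68,693 × 200%/8⌋ = $17,173; SL = ⌊$41,393/3⌋ = $13,797 → take DB $17,173. Book value $51,520.
Year 7: DB = ⌊$51,520 × 200%/8⌋ = $12,880; SL = ⌊$24,220/2⌋ = $12,110 → take DB $12,880. Book value $38,640.
Year 8 (final): $38,640 − $27,300 = $11,340. Book value $27,300.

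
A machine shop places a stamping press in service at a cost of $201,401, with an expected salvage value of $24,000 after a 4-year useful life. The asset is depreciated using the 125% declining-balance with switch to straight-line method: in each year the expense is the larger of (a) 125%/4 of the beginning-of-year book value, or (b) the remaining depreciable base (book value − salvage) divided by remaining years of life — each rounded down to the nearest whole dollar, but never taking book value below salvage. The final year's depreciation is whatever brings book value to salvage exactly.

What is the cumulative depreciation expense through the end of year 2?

$106,207

Depreciable base = $201,401 − $24,000 = $177,401.
Year 1: DB = ⌊$201,401 × 125%/4⌋ = $62,937; SL = ⌊$177,401/4⌋ = $44,350 → take DB $62,937. Book value $138,464.
Year 2: DB = ⌊$138,464 × 125%/4⌋ = $43,270; SL = ⌊$114,464/3⌋ = $38,154 → take DB $43,270. Book value $95,194.
Accumulated through year 2 = $201,401 − $95,194 = $106,207.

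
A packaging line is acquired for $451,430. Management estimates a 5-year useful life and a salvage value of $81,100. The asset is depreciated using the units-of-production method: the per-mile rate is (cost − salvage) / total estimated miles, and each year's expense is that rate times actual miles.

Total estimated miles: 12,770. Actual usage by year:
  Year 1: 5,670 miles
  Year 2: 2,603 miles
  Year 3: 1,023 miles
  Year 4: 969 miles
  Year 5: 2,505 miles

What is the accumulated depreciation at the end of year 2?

$239,917

Depreciable base = $451,430 − $81,100 = $370,330.
Rate = $370,330 / 12,770 miles = $29 per mile.
Year 1: 5,670 × $29 = $164,430. Book value $287,000.
Year 2: 2,603 × $29 = $75,487. Book value $211,513.
Accumulated through year 2 = $451,430 − $211,513 = $239,917.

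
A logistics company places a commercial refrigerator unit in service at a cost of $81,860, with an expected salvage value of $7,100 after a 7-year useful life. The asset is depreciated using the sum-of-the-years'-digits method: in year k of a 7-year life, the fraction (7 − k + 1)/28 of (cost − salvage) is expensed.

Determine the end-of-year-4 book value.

$23,120

Depreciable base = $81,860 − $7,100 = $74,760.
Sum of the years' digits = 7+6+5+4+3+2+1 = 28.
Year 1: $74,760 × 7/28 = $18,690. Book value $63,170.
Year 2: $74,760 × 6/28 = $16,020. Book value $47,150.
Year 3: $74,760 × 5/28 = $13,350. Book value $33,800.
Year 4: $74,760 × 4/28 = $10,680. Book value $23,120.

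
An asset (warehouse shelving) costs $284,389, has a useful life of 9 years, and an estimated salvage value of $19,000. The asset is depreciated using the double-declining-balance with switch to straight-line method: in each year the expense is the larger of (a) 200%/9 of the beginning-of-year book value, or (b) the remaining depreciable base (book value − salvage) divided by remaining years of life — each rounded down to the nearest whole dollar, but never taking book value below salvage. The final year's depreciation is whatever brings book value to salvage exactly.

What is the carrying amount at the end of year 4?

$104,074

Depreciable base = $284,389 − $19,000 = $265,389.
Year 1: DB = ⌊$284,389 × 200%/9⌋ = $63,197; SL = ⌊$265,389/9⌋ = $29,487 → take DB $63,197. Book value $221,192.
Year 2: DB = ⌊$221,192 × 200%/9⌋ = $49,153; SL = ⌊$202,192/8⌋ = $25,274 → take DB $49,153. Book value $172,039.
Year 3: DB = ⌊$172,039 × 200%/9⌋ = $38,230; SL = ⌊$153,039/7⌋ = $21,862 → take DB $38,230. Book value $133,809.
Year 4: DB = ⌊$133,809 × 200%/9⌋ = $29,735; SL = ⌊$114,809/6⌋ = $19,134 → take DB $29,735. Book value $104,074.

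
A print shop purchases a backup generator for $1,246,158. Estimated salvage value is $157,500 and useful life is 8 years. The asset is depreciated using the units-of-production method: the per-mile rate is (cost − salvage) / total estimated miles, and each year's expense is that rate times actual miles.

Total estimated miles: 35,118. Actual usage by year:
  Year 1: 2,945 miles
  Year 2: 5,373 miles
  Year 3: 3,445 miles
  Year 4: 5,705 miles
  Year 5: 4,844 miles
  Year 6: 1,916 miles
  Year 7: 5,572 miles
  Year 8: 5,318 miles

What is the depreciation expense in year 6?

Depreciable base = $1,246,158 − $157,500 = $1,088,658.
Rate = $1,088,658 / 35,118 miles = $31 per mile.
Year 1: 2,945 × $31 = $91,295. Book value $1,154,863.
Year 2: 5,373 × $31 = $166,563. Book value $988,300.
Year 3: 3,445 × $31 = $106,795. Book value $881,505.
Year 4: 5,705 × $31 = $176,855. Book value $704,650.
Year 5: 4,844 × $31 = $150,164. Book value $554,486.
Year 6: 1,916 × $31 = $59,396. Book value $495,090.

$59,396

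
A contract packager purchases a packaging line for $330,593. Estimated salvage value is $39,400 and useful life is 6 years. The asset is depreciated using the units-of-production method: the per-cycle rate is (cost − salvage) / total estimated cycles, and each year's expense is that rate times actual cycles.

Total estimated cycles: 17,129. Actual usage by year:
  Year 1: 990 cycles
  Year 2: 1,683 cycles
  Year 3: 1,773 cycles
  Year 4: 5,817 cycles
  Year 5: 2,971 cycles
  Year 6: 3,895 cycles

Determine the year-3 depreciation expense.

$30,141

Depreciable base = $330,593 − $39,400 = $291,193.
Rate = $291,193 / 17,129 cycles = $17 per cycle.
Year 1: 990 × $17 = $16,830. Book value $313,763.
Year 2: 1,683 × $17 = $28,611. Book value $285,152.
Year 3: 1,773 × $17 = $30,141. Book value $255,011.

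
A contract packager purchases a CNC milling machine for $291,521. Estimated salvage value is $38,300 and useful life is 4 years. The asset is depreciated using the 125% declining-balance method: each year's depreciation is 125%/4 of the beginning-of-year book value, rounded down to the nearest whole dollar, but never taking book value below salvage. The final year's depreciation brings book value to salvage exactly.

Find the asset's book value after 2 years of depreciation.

Depreciable base = $291,521 − $38,300 = $253,221.
Year 1: ⌊$291,521 × 125%/4⌋ = $91,100. Book value $200,421.
Year 2: ⌊$200,421 × 125%/4⌋ = $62,631. Book value $137,790.

$137,790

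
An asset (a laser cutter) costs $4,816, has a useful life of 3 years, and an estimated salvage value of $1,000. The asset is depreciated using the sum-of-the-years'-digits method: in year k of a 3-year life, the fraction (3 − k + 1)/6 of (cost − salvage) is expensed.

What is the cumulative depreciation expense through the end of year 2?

Depreciable base = $4,816 − $1,000 = $3,816.
Sum of the years' digits = 3+2+1 = 6.
Year 1: $3,816 × 3/6 = $1,908. Book value $2,908.
Year 2: $3,816 × 2/6 = $1,272. Book value $1,636.
Accumulated through year 2 = $4,816 − $1,636 = $3,180.

$3,180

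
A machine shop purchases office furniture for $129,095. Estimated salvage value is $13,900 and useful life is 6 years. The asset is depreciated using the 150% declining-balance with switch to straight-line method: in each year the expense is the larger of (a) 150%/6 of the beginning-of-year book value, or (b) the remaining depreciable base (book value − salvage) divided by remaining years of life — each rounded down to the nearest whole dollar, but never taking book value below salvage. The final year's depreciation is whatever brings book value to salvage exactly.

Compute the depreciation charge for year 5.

$13,474

Depreciable base = $129,095 − $13,900 = $115,195.
Year 1: DB = ⌊$129,095 × 150%/6⌋ = $32,273; SL = ⌊$115,195/6⌋ = $19,199 → take DB $32,273. Book value $96,822.
Year 2: DB = ⌊$96,822 × 150%/6⌋ = $24,205; SL = ⌊$82,922/5⌋ = $16,584 → take DB $24,205. Book value $72,617.
Year 3: DB = ⌊$72,617 × 150%/6⌋ = $18,154; SL = ⌊$58,717/4⌋ = $14,679 → take DB $18,154. Book value $54,463.
Year 4: DB = ⌊$54,463 × 150%/6⌋ = $13,615; SL = ⌊$40,563/3⌋ = $13,521 → take DB $13,615. Book value $40,848.
Year 5: DB = ⌊$40,848 × 150%/6⌋ = $10,212; SL = ⌊$26,948/2⌋ = $13,474 → take SL $13,474. Book value $27,374.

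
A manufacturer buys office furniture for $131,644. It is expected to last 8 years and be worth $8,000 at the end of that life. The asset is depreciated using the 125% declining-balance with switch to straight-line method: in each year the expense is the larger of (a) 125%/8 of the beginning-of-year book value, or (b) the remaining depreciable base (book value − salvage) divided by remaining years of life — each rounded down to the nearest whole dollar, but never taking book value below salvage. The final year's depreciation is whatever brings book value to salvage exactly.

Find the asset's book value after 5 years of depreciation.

$50,647

Depreciable base = $131,644 − $8,000 = $123,644.
Year 1: DB = ⌊$131,644 × 125%/8⌋ = $20,569; SL = ⌊$123,644/8⌋ = $15,455 → take DB $20,569. Book value $111,075.
Year 2: DB = ⌊$111,075 × 125%/8⌋ = $17,355; SL = ⌊$103,075/7⌋ = $14,725 → take DB $17,355. Book value $93,720.
Year 3: DB = ⌊$93,720 × 125%/8⌋ = $14,643; SL = ⌊$85,720/6⌋ = $14,286 → take DB $14,643. Book value $79,077.
Year 4: DB = ⌊$79,077 × 125%/8⌋ = $12,355; SL = ⌊$71,077/5⌋ = $14,215 → take SL $14,215. Book value $64,862.
Year 5: DB = ⌊$64,862 × 125%/8⌋ = $10,134; SL = ⌊$56,862/4⌋ = $14,215 → take SL $14,215. Book value $50,647.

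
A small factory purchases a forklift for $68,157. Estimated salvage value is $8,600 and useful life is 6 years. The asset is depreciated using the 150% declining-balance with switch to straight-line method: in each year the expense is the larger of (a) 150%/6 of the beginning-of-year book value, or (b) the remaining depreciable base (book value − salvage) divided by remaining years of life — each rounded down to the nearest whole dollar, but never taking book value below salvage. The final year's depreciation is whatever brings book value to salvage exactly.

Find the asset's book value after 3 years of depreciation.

$28,755

Depreciable base = $68,157 − $8,600 = $59,557.
Year 1: DB = ⌊$68,157 × 150%/6⌋ = $17,039; SL = ⌊$59,557/6⌋ = $9,926 → take DB $17,039. Book value $51,118.
Year 2: DB = ⌊$51,118 × 150%/6⌋ = $12,779; SL = ⌊$42,518/5⌋ = $8,503 → take DB $12,779. Book value $38,339.
Year 3: DB = ⌊$38,339 × 150%/6⌋ = $9,584; SL = ⌊$29,739/4⌋ = $7,434 → take DB $9,584. Book value $28,755.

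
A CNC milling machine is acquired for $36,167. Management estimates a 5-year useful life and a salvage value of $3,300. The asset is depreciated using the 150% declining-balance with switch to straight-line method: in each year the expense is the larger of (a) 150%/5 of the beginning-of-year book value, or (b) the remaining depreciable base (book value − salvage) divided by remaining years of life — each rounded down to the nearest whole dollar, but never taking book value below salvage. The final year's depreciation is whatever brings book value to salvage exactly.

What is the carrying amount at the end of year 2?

Depreciable base = $36,167 − $3,300 = $32,867.
Year 1: DB = ⌊$36,167 × 150%/5⌋ = $10,850; SL = ⌊$32,867/5⌋ = $6,573 → take DB $10,850. Book value $25,317.
Year 2: DB = ⌊$25,317 × 150%/5⌋ = $7,595; SL = ⌊$22,017/4⌋ = $5,504 → take DB $7,595. Book value $17,722.

$17,722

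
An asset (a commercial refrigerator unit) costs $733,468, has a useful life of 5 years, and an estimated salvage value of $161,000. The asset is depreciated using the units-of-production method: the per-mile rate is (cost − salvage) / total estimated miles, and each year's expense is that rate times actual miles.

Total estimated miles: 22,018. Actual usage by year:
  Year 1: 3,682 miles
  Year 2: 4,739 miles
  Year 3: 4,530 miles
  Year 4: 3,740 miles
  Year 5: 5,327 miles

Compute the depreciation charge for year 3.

Depreciable base = $733,468 − $161,000 = $572,468.
Rate = $572,468 / 22,018 miles = $26 per mile.
Year 1: 3,682 × $26 = $95,732. Book value $637,736.
Year 2: 4,739 × $26 = $123,214. Book value $514,522.
Year 3: 4,530 × $26 = $117,780. Book value $396,742.

$117,780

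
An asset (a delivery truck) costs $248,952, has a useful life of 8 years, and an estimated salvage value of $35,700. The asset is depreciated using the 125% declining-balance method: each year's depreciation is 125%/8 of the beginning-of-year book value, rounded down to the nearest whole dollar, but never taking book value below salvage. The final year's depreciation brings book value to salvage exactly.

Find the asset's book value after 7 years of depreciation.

Depreciable base = $248,952 − $35,700 = $213,252.
Year 1: ⌊$248,952 × 125%/8⌋ = $38,898. Book value $210,054.
Year 2: ⌊$210,054 × 125%/8⌋ = $32,820. Book value $177,234.
Year 3: ⌊$177,234 × 125%/8⌋ = $27,692. Book value $149,542.
Year 4: ⌊$149,542 × 125%/8⌋ = $23,365. Book value $126,177.
Year 5: ⌊$126,177 × 125%/8⌋ = $19,715. Book value $106,462.
Year 6: ⌊$106,462 × 125%/8⌋ = $16,634. Book value $89,828.
Year 7: ⌊$89,828 × 125%/8⌋ = $14,035. Book value $75,793.

$75,793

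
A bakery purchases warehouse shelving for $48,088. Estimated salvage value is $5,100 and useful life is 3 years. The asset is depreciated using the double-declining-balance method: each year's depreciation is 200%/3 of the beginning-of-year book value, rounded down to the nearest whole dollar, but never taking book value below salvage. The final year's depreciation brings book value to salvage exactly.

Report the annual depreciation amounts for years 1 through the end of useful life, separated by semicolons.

Depreciable base = $48,088 − $5,100 = $42,988.
Year 1: ⌊$48,088 × 200%/3⌋ = $32,058. Book value $16,030.
Year 2: ⌊$16,030 × 200%/3⌋ = $10,686. Book value $5,344.
Year 3 (final): $5,344 − $5,100 = $244. Book value $5,100.

$32,058; $10,686; $244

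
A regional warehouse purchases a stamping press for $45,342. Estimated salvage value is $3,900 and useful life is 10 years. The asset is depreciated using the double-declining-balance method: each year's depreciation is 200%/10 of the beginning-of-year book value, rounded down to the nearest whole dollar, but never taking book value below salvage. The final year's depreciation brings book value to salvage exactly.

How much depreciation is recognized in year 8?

$1,902

Depreciable base = $45,342 − $3,900 = $41,442.
Year 1: ⌊$45,342 × 200%/10⌋ = $9,068. Book value $36,274.
Year 2: ⌊$36,274 × 200%/10⌋ = $7,254. Book value $29,020.
Year 3: ⌊$29,020 × 200%/10⌋ = $5,804. Book value $23,216.
Year 4: ⌊$23,216 × 200%/10⌋ = $4,643. Book value $18,573.
Year 5: ⌊$18,573 × 200%/10⌋ = $3,714. Book value $14,859.
Year 6: ⌊$14,859 × 200%/10⌋ = $2,971. Book value $11,888.
Year 7: ⌊$11,888 × 200%/10⌋ = $2,377. Book value $9,511.
Year 8: ⌊$9,511 × 200%/10⌋ = $1,902. Book value $7,609.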